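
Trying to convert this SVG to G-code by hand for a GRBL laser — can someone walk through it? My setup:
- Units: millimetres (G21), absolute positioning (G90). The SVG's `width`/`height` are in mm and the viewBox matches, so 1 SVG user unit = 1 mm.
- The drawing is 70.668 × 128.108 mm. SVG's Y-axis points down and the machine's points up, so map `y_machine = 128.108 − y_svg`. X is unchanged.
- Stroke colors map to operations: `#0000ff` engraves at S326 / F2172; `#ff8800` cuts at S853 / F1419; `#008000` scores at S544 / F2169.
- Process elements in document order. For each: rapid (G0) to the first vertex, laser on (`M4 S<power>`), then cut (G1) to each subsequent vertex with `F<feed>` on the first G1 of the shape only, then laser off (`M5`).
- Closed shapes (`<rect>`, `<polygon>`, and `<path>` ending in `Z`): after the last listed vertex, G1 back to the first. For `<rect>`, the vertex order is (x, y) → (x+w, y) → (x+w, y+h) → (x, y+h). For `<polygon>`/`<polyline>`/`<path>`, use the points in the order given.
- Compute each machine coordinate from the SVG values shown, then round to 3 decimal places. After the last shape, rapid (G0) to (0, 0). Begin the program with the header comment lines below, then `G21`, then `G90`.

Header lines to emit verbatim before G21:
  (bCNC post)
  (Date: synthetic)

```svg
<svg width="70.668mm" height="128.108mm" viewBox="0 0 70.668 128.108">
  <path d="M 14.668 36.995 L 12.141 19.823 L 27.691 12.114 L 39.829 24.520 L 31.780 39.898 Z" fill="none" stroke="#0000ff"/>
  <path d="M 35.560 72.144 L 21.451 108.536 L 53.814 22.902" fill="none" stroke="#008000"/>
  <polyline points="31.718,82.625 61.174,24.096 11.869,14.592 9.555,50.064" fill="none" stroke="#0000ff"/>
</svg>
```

(bCNC post)
(Date: synthetic)
G21
G90
G0 X14.668 Y91.113
M4 S326
G1 X12.141 Y108.285 F2172
G1 X27.691 Y115.994
G1 X39.829 Y103.588
G1 X31.780 Y88.210
G1 X14.668 Y91.113
M5
G0 X35.560 Y55.964
M4 S544
G1 X21.451 Y19.572 F2169
G1 X53.814 Y105.206
M5
G0 X31.718 Y45.483
M4 S326
G1 X61.174 Y104.012 F2172
G1 X11.869 Y113.516
G1 X9.555 Y78.044
M5
G0 X0.000 Y0.000

viewBox `0 0 70.668 128.108` with mm width/height → 1 unit = 1 mm. Flip: y_m = 128.108 − y_svg.

**Shape 1** — `<path>` regular polygon, stroke `#0000ff` → engrave (S326, F2172). Machine vertices: (14.668,91.113) → (12.141,108.285) → (27.691,115.994) → (39.829,103.588) → (31.780,88.210) → (14.668,91.113). Closed: final G1 returns to the first vertex.

**Shape 2** — `<path>` open polyline, stroke `#008000` → score (S544, F2169). Machine vertices: (35.560,55.964) → (21.451,19.572) → (53.814,105.206). Open path.

**Shape 3** — `<polyline>` open polyline, stroke `#0000ff` → engrave (S326, F2172). Machine vertices: (31.718,45.483) → (61.174,104.012) → (11.869,113.516) → (9.555,78.044). Open path.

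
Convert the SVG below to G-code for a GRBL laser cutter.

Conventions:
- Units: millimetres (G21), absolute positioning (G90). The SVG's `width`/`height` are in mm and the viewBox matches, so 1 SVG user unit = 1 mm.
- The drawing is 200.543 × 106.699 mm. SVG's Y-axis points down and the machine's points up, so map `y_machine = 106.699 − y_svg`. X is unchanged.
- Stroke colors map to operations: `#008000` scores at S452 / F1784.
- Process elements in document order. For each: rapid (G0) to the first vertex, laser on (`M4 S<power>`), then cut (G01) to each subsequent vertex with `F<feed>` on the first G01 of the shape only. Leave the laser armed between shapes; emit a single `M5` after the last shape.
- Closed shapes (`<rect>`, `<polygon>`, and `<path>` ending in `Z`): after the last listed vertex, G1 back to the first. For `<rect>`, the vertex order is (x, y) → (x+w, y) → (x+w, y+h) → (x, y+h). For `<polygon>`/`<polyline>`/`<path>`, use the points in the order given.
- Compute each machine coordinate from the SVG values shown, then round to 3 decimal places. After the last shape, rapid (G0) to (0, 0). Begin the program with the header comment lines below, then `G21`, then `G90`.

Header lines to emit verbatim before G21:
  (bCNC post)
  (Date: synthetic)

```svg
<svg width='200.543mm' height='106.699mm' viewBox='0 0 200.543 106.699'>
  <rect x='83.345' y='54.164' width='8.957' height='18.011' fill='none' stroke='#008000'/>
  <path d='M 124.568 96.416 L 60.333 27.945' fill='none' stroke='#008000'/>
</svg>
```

viewBox `0 0 200.543 106.699` with mm width/height → 1 unit = 1 mm. Flip: y_m = 106.699 − y_svg.

**Shape 1** — `<rect>` rectangle, stroke `#008000` → score (S452, F1784). Machine vertices: (83.345,52.535) → (92.302,52.535) → (92.302,34.524) → (83.345,34.524) → (83.345,52.535). Closed: final G1 returns to the first vertex.

**Shape 2** — `<path>` line segment, stroke `#008000` → score (S452, F1784). Machine vertices: (124.568,10.283) → (60.333,78.754). Open path.

(bCNC post)
(Date: synthetic)
G21
G90
G0 X83.345 Y52.535
M4 S452
G01 X92.302 Y52.535 F1784
G01 X92.302 Y34.524
G01 X83.345 Y34.524
G01 X83.345 Y52.535
G0 X124.568 Y10.283
M4 S452
G01 X60.333 Y78.754 F1784
M5
G0 X0.000 Y0.000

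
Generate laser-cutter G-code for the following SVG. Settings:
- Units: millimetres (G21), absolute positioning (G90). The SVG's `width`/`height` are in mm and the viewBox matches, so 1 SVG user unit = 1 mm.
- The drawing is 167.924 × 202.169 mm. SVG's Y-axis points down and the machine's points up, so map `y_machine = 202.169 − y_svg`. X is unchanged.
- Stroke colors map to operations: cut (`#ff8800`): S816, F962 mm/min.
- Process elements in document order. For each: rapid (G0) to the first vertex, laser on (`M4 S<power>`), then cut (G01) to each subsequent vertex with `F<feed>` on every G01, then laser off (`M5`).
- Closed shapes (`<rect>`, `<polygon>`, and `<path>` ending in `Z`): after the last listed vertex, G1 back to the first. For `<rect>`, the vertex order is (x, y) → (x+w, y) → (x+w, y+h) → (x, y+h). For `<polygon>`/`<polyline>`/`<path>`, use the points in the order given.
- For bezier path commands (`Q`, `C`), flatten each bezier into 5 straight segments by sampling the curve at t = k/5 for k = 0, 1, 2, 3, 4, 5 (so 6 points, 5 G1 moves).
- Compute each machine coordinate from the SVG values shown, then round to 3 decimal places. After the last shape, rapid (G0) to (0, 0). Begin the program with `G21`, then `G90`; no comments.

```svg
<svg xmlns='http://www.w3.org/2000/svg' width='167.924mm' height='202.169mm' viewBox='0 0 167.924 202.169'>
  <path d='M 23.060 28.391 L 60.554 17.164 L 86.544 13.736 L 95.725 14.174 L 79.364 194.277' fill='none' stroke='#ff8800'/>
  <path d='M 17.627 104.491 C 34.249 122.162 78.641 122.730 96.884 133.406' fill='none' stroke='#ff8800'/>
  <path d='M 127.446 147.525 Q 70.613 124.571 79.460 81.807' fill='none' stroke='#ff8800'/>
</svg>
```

viewBox `0 0 167.924 202.169` with mm width/height → 1 unit = 1 mm. Flip: y_m = 202.169 − y_svg.

**Shape 1** — `<path>` open polyline, stroke `#ff8800` → cut (S816, F962). Machine vertices: (23.060,173.778) → (60.554,185.005) → (86.544,188.433) → (95.725,187.995) → (79.364,7.892). Open path.

**Shape 2** — `<path>` cubic bezier, stroke `#ff8800` → cut (S816, F962). Control points (SVG): P0=(17.627,104.491), P1=(34.249,122.162), P2=(78.641,122.730), P3=(96.884,133.406); sampled at t=k/5. Machine vertices: (17.627,97.678) → (30.501,88.910) → (47.452,82.941) → (65.892,78.464) → (83.232,74.173) → (96.884,68.763). Open path.

**Shape 3** — `<path>` quadratic bezier, stroke `#ff8800` → cut (S816, F962). Control points (SVG): P0=(127.446,147.525), P1=(70.613,124.571), P2=(79.460,81.807); sampled at t=k/5. Machine vertices: (127.446,54.644) → (107.340,64.618) → (92.488,76.177) → (82.891,89.320) → (78.548,104.049) → (79.460,120.362). Open path.

G21
G90
G0 X23.060 Y173.778
M4 S816
G01 X60.554 Y185.005 F962
G01 X86.544 Y188.433 F962
G01 X95.725 Y187.995 F962
G01 X79.364 Y7.892 F962
M5
G0 X17.627 Y97.678
M4 S816
G01 X30.501 Y88.910 F962
G01 X47.452 Y82.941 F962
G01 X65.892 Y78.464 F962
G01 X83.232 Y74.173 F962
G01 X96.884 Y68.763 F962
M5
G0 X127.446 Y54.644
M4 S816
G01 X107.340 Y64.618 F962
G01 X92.488 Y76.177 F962
G01 X82.891 Y89.320 F962
G01 X78.548 Y104.049 F962
G01 X79.460 Y120.362 F962
M5
G0 X0.000 Y0.000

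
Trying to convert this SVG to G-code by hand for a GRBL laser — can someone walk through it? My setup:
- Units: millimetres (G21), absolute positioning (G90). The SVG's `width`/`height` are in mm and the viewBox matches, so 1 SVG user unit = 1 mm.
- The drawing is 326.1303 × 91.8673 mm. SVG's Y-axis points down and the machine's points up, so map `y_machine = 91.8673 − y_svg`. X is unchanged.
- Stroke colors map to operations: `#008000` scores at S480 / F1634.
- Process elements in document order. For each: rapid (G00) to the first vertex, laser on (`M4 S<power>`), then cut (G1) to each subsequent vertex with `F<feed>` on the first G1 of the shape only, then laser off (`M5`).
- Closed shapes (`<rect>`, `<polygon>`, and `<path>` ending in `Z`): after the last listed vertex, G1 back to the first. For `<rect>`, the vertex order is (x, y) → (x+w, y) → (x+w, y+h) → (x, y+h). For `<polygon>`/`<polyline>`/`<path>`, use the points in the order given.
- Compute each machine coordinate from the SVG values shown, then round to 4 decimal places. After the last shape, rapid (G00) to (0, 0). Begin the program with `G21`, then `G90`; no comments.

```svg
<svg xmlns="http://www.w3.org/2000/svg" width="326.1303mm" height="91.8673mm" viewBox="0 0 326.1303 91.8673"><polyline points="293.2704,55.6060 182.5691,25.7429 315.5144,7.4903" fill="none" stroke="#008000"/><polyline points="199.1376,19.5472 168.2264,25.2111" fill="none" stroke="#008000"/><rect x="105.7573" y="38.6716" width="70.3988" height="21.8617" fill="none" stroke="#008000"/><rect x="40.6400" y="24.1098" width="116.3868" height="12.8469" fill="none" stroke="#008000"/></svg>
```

Since the viewBox matches the mm dimensions, user units are millimetres directly. The only transform is the Y-flip y_m = 91.8673 − y_svg.

Shape 1 is a open polyline drawn with `<polyline>`. Its stroke #008000 means score at S480, F1634. After flipping Y the toolpath is (293.2704,36.2613) → (182.5691,66.1244) → (315.5144,84.3770).

Shape 2 is a line segment drawn with `<polyline>`. Its stroke #008000 means score at S480, F1634. After flipping Y the toolpath is (199.1376,72.3201) → (168.2264,66.6562).

Shape 3 is a rectangle drawn with `<rect>`. Its stroke #008000 means score at S480, F1634. After flipping Y the toolpath is (105.7573,53.1957) → (176.1561,53.1957) → (176.1561,31.3340) → (105.7573,31.3340) → (105.7573,53.1957), returning to the start.

Shape 4 is a rectangle drawn with `<rect>`. Its stroke #008000 means score at S480, F1634. After flipping Y the toolpath is (40.6400,67.7575) → (157.0268,67.7575) → (157.0268,54.9106) → (40.6400,54.9106) → (40.6400,67.7575), returning to the start.

G21
G90
G00 X293.2704 Y36.2613
M4 S480
G1 X182.5691 Y66.1244 F1634
G1 X315.5144 Y84.3770
M5
G00 X199.1376 Y72.3201
M4 S480
G1 X168.2264 Y66.6562 F1634
M5
G00 X105.7573 Y53.1957
M4 S480
G1 X176.1561 Y53.1957 F1634
G1 X176.1561 Y31.3340
G1 X105.7573 Y31.3340
G1 X105.7573 Y53.1957
M5
G00 X40.6400 Y67.7575
M4 S480
G1 X157.0268 Y67.7575 F1634
G1 X157.0268 Y54.9106
G1 X40.6400 Y54.9106
G1 X40.6400 Y67.7575
M5
G00 X0.0000 Y0.0000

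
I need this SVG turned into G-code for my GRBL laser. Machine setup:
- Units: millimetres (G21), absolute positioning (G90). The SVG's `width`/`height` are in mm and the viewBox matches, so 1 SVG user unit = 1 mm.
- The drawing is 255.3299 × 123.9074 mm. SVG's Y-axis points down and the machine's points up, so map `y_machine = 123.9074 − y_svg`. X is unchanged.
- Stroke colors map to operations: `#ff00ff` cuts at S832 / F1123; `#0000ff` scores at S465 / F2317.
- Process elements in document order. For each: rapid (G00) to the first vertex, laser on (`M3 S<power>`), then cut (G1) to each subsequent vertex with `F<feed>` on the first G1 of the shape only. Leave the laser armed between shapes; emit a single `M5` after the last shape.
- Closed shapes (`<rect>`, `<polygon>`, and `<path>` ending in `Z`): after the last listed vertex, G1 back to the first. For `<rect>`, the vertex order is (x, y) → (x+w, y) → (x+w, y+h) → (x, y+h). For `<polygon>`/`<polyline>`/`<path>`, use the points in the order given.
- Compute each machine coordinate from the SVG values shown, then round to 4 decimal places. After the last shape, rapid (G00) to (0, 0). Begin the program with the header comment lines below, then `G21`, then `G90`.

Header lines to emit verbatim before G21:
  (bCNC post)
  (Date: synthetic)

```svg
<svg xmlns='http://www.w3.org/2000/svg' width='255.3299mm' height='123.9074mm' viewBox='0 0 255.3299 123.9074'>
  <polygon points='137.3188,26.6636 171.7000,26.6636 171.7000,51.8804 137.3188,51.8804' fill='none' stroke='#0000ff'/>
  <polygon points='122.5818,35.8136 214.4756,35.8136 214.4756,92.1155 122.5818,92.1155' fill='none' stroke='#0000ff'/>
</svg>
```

Since the viewBox matches the mm dimensions, user units are millimetres directly. The only transform is the Y-flip y_m = 123.9074 − y_svg.

Shape 1 is a rectangle drawn with `<polygon>`. Its stroke #0000ff means score at S465, F2317. After flipping Y the toolpath is (137.3188,97.2438) → (171.7000,97.2438) → (171.7000,72.0270) → (137.3188,72.0270) → (137.3188,97.2438), returning to the start.

Shape 2 is a rectangle drawn with `<polygon>`. Its stroke #0000ff means score at S465, F2317. After flipping Y the toolpath is (122.5818,88.0938) → (214.4756,88.0938) → (214.4756,31.7919) → (122.5818,31.7919) → (122.5818,88.0938), returning to the start.

(bCNC post)
(Date: synthetic)
G21
G90
G00 X137.3188 Y97.2438
M3 S465
G1 X171.7000 Y97.2438 F2317
G1 X171.7000 Y72.0270
G1 X137.3188 Y72.0270
G1 X137.3188 Y97.2438
G00 X122.5818 Y88.0938
M3 S465
G1 X214.4756 Y88.0938 F2317
G1 X214.4756 Y31.7919
G1 X122.5818 Y31.7919
G1 X122.5818 Y88.0938
M5
G00 X0.0000 Y0.0000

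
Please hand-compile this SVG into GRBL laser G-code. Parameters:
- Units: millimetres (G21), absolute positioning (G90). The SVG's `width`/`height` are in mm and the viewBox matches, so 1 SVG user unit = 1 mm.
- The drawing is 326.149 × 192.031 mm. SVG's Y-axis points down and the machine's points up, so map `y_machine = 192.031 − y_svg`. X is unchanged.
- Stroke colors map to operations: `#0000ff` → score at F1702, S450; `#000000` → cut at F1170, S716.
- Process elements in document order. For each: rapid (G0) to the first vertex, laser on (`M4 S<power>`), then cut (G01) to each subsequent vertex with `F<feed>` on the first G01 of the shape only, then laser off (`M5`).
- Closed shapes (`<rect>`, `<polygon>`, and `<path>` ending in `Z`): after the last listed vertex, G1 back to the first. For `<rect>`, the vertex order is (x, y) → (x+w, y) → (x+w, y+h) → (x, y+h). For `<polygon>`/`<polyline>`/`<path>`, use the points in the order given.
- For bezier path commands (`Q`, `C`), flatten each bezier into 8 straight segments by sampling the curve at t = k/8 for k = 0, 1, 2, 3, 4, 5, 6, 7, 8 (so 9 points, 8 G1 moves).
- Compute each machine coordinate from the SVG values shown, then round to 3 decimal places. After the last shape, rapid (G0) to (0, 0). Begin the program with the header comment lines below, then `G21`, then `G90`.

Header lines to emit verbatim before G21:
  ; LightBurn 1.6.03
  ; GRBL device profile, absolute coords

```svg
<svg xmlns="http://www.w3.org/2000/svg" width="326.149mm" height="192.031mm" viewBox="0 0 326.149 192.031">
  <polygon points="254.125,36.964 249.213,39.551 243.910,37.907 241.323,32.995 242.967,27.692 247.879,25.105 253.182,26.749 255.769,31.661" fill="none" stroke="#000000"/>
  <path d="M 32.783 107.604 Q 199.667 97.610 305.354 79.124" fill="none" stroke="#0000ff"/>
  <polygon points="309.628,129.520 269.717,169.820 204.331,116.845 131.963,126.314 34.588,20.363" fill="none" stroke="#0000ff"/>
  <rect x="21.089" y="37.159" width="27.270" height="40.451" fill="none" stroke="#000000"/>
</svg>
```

; LightBurn 1.6.03
; GRBL device profile, absolute coords
G21
G90
G0 X254.125 Y155.067
M4 S716
G01 X249.213 Y152.480 F1170
G01 X243.910 Y154.124
G01 X241.323 Y159.036
G01 X242.967 Y164.339
G01 X247.879 Y166.926
G01 X253.182 Y165.282
G01 X255.769 Y160.370
G01 X254.125 Y155.067
M5
G0 X32.783 Y84.427
M4 S450
G01 X73.548 Y87.058 F1702
G01 X112.400 Y89.955
G01 X149.340 Y93.117
G01 X184.368 Y96.544
G01 X217.483 Y100.237
G01 X248.686 Y104.195
G01 X277.976 Y108.418
G01 X305.354 Y112.907
M5
G0 X309.628 Y62.511
M4 S450
G01 X269.717 Y22.211 F1702
G01 X204.331 Y75.186
G01 X131.963 Y65.717
G01 X34.588 Y171.668
G01 X309.628 Y62.511
M5
G0 X21.089 Y154.872
M4 S716
G01 X48.359 Y154.872 F1170
G01 X48.359 Y114.421
G01 X21.089 Y114.421
G01 X21.089 Y154.872
M5
G0 X0.000 Y0.000

Since the viewBox matches the mm dimensions, user units are millimetres directly. The only transform is the Y-flip y_m = 192.031 − y_svg.

Shape 1 is a regular polygon drawn with `<polygon>`. Its stroke #000000 means cut at S716, F1170. After flipping Y the toolpath is (254.125,155.067) → (249.213,152.480) → (243.910,154.124) → (241.323,159.036) → (242.967,164.339) → (247.879,166.926) → (253.182,165.282) → (255.769,160.370) → (254.125,155.067), returning to the start.

Shape 2 is a quadratic bezier drawn with `<path>`. Its stroke #0000ff means score at S450, F1702. After flipping Y the toolpath is (32.783,84.427) → (73.548,87.058) → (112.400,89.955) → (149.340,93.117) → (184.368,96.544) → (217.483,100.237) → (248.686,104.195) → (277.976,108.418) → (305.354,112.907).

Shape 3 is a closed polygon drawn with `<polygon>`. Its stroke #0000ff means score at S450, F1702. After flipping Y the toolpath is (309.628,62.511) → (269.717,22.211) → (204.331,75.186) → (131.963,65.717) → (34.588,171.668) → (309.628,62.511), returning to the start.

Shape 4 is a rectangle drawn with `<rect>`. Its stroke #000000 means cut at S716, F1170. After flipping Y the toolpath is (21.089,154.872) → (48.359,154.872) → (48.359,114.421) → (21.089,114.421) → (21.089,154.872), returning to the start.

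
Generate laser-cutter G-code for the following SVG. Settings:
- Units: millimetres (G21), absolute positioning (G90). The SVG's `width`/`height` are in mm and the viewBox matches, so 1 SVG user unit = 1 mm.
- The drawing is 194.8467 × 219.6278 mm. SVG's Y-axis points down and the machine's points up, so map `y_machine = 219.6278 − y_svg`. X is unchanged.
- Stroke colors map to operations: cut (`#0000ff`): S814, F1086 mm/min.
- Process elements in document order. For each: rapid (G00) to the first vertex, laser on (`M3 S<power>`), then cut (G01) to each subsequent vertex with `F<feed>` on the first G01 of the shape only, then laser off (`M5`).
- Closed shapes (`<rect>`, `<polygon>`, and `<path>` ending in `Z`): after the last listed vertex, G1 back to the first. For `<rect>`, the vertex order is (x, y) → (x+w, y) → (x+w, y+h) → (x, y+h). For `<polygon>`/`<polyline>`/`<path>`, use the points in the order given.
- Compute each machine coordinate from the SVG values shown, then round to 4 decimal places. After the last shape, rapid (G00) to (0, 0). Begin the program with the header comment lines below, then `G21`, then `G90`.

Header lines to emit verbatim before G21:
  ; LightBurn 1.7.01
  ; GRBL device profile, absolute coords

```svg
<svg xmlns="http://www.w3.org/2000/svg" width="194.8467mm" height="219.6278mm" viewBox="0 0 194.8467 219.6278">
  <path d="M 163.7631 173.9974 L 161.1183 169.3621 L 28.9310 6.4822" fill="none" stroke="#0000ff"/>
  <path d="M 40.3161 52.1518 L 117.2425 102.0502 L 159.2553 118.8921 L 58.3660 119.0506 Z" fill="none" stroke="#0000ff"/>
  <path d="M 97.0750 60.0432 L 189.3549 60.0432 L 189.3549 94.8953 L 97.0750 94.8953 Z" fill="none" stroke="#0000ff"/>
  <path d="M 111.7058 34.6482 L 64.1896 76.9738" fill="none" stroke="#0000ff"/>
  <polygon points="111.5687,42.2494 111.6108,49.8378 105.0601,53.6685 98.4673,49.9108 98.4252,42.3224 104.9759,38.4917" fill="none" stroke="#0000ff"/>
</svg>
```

; LightBurn 1.7.01
; GRBL device profile, absolute coords
G21
G90
G00 X163.7631 Y45.6304
M3 S814
G01 X161.1183 Y50.2657 F1086
G01 X28.9310 Y213.1456
M5
G00 X40.3161 Y167.4760
M3 S814
G01 X117.2425 Y117.5776 F1086
G01 X159.2553 Y100.7357
G01 X58.3660 Y100.5772
G01 X40.3161 Y167.4760
M5
G00 X97.0750 Y159.5846
M3 S814
G01 X189.3549 Y159.5846 F1086
G01 X189.3549 Y124.7325
G01 X97.0750 Y124.7325
G01 X97.0750 Y159.5846
M5
G00 X111.7058 Y184.9796
M3 S814
G01 X64.1896 Y142.6540 F1086
M5
G00 X111.5687 Y177.3784
M3 S814
G01 X111.6108 Y169.7900 F1086
G01 X105.0601 Y165.9593
G01 X98.4673 Y169.7170
G01 X98.4252 Y177.3054
G01 X104.9759 Y181.1361
G01 X111.5687 Y177.3784
M5
G00 X0.0000 Y0.0000

1 u = 1 mm; y_m = 219.6278 − y.

[1] `<path>` open polyline, #0000ff→cut S814 F1086: (163.7631,45.6304) → (161.1183,50.2657) → (28.9310,213.1456)

[2] `<path>` closed polygon, #0000ff→cut S814 F1086: (40.3161,167.4760) → (117.2425,117.5776) → (159.2553,100.7357) → (58.3660,100.5772) → (40.3161,167.4760) (closed)

[3] `<path>` rectangle, #0000ff→cut S814 F1086: (97.0750,159.5846) → (189.3549,159.5846) → (189.3549,124.7325) → (97.0750,124.7325) → (97.0750,159.5846) (closed)

[4] `<path>` line segment, #0000ff→cut S814 F1086: (111.7058,184.9796) → (64.1896,142.6540)

[5] `<polygon>` regular polygon, #0000ff→cut S814 F1086: (111.5687,177.3784) → (111.6108,169.7900) → (105.0601,165.9593) → (98.4673,169.7170) → (98.4252,177.3054) → (104.9759,181.1361) → (111.5687,177.3784) (closed)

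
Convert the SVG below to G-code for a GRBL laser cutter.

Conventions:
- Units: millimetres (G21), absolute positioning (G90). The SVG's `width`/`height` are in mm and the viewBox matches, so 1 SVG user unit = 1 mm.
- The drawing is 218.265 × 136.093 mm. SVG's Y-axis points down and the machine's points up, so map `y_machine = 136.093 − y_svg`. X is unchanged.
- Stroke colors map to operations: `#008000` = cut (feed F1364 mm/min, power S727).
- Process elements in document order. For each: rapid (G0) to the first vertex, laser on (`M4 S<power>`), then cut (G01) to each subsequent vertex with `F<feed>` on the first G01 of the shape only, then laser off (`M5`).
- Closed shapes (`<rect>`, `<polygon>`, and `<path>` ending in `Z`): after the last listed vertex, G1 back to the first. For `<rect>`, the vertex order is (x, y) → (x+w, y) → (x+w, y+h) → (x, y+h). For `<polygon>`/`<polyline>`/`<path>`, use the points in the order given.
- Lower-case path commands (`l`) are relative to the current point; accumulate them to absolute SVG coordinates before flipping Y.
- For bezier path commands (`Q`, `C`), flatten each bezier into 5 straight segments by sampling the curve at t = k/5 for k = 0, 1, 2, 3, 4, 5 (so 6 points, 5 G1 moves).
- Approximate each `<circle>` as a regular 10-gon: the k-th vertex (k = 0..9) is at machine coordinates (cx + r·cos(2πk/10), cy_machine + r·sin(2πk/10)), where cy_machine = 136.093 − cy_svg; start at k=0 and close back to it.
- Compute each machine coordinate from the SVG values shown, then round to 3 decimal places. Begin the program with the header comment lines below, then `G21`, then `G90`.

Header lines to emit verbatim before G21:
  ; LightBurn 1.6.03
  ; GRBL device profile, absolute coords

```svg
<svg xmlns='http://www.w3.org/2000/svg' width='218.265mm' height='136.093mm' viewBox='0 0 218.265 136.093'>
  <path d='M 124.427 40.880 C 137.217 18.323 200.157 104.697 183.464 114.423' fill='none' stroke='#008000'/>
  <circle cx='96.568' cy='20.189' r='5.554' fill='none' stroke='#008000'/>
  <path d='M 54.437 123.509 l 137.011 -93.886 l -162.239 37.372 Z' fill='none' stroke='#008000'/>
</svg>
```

; LightBurn 1.6.03
; GRBL device profile, absolute coords
G21
G90
G0 X124.427 Y95.213
M4 S727
G01 X137.081 Y97.160 F1364
G01 X155.541 Y81.872
G01 X173.578 Y58.255
G01 X184.962 Y35.219
G01 X183.464 Y21.670
M5
G0 X102.122 Y115.904
M4 S727
G01 X101.061 Y119.169 F1364
G01 X98.284 Y121.186
G01 X94.852 Y121.186
G01 X92.075 Y119.169
G01 X91.014 Y115.904
G01 X92.075 Y112.639
G01 X94.852 Y110.622
G01 X98.284 Y110.622
G01 X101.061 Y112.639
G01 X102.122 Y115.904
M5
G0 X54.437 Y12.584
M4 S727
G01 X191.448 Y106.470 F1364
G01 X29.209 Y69.098
G01 X54.437 Y12.584
M5

viewBox `0 0 218.265 136.093` with mm width/height → 1 unit = 1 mm. Flip: y_m = 136.093 − y_svg.

**Shape 1** — `<path>` cubic bezier, stroke `#008000` → cut (S727, F1364). Control points (SVG): P0=(124.427,40.880), P1=(137.217,18.323), P2=(200.157,104.697), P3=(183.464,114.423); sampled at t=k/5. Machine vertices: (124.427,95.213) → (137.081,97.160) → (155.541,81.872) → (173.578,58.255) → (184.962,35.219) → (183.464,21.670). Open path.

**Shape 2** — `<circle>` circle, stroke `#008000` → cut (S727, F1364). Machine vertices: (102.122,115.904) → (101.061,119.169) → (98.284,121.186) → (94.852,121.186) → (92.075,119.169) → (91.014,115.904) → (92.075,112.639) → (94.852,110.622) → (98.284,110.622) → (101.061,112.639) → (102.122,115.904). Closed: final G1 returns to the first vertex.

**Shape 3** — `<path>` closed polygon, stroke `#008000` → cut (S727, F1364). Machine vertices: (54.437,12.584) → (191.448,106.470) → (29.209,69.098) → (54.437,12.584). Closed: final G1 returns to the first vertex.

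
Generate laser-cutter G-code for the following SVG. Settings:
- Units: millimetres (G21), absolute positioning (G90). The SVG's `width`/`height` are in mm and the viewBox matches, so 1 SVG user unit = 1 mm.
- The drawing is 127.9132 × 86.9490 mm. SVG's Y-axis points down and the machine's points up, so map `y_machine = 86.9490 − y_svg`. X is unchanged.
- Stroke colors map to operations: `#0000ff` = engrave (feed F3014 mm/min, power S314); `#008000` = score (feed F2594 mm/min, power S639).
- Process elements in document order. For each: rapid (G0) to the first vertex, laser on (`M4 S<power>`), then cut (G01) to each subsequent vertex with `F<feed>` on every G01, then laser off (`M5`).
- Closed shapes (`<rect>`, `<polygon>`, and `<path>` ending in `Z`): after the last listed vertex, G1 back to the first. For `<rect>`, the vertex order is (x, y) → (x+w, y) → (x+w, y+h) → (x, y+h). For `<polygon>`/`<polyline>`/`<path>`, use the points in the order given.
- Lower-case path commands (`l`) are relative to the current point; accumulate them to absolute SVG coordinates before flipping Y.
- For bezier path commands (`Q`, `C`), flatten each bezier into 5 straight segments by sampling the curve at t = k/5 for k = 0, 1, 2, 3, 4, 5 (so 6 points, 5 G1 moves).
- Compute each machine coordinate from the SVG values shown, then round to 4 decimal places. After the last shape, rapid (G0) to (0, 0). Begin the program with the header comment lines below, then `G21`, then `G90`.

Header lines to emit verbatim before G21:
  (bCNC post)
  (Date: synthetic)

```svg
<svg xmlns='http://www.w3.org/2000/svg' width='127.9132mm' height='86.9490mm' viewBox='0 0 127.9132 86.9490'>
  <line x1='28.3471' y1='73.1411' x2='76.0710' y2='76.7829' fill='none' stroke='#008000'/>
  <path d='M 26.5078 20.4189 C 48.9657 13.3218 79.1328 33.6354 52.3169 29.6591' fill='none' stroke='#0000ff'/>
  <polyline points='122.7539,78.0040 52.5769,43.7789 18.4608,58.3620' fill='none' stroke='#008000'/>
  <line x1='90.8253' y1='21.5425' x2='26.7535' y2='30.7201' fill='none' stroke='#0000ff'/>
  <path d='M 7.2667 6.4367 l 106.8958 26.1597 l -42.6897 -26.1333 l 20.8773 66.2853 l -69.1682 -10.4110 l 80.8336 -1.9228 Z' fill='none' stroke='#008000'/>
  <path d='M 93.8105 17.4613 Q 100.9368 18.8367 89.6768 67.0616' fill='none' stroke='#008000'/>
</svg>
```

(bCNC post)
(Date: synthetic)
G21
G90
G0 X28.3471 Y13.8079
M4 S639
G01 X76.0710 Y10.1661 F2594
M5
G0 X26.5078 Y66.5301
M4 S314
G01 X40.3901 Y67.9127 F3014
G01 X53.0174 Y65.1983 F3014
G01 X61.2844 Y60.8687 F3014
G01 X62.0860 Y57.4053 F3014
G01 X52.3169 Y57.2899 F3014
M5
G0 X122.7539 Y8.9450
M4 S639
G01 X52.5769 Y43.1701 F2594
G01 X18.4608 Y28.5870 F2594
M5
G0 X90.8253 Y65.4065
M4 S314
G01 X26.7535 Y56.2289 F3014
M5
G0 X7.2667 Y80.5123
M4 S639
G01 X114.1625 Y54.3526 F2594
G01 X71.4728 Y80.4859 F2594
G01 X92.3501 Y14.2006 F2594
G01 X23.1819 Y24.6116 F2594
G01 X104.0155 Y26.5344 F2594
G01 X7.2667 Y80.5123 F2594
M5
G0 X93.8105 Y69.4877
M4 S639
G01 X95.9256 Y67.0636 F2594
G01 X96.5697 Y60.8915 F2594
G01 X95.7430 Y50.9714 F2594
G01 X93.4453 Y37.3034 F2594
G01 X89.6768 Y19.8874 F2594
M5
G0 X0.0000 Y0.0000

Since the viewBox matches the mm dimensions, user units are millimetres directly. The only transform is the Y-flip y_m = 86.9490 − y_svg.

Shape 1 is a line segment drawn with `<line>`. Its stroke #008000 means score at S639, F2594. After flipping Y the toolpath is (28.3471,13.8079) → (76.0710,10.1661).

Shape 2 is a cubic bezier drawn with `<path>`. Its stroke #0000ff means engrave at S314, F3014. After flipping Y the toolpath is (26.5078,66.5301) → (40.3901,67.9127) → (53.0174,65.1983) → (61.2844,60.8687) → (62.0860,57.4053) → (52.3169,57.2899).

Shape 3 is a open polyline drawn with `<polyline>`. Its stroke #008000 means score at S639, F2594. After flipping Y the toolpath is (122.7539,8.9450) → (52.5769,43.1701) → (18.4608,28.5870).

Shape 4 is a line segment drawn with `<line>`. Its stroke #0000ff means engrave at S314, F3014. After flipping Y the toolpath is (90.8253,65.4065) → (26.7535,56.2289).

Shape 5 is a closed polygon drawn with `<path>`. Its stroke #008000 means score at S639, F2594. After flipping Y the toolpath is (7.2667,80.5123) → (114.1625,54.3526) → (71.4728,80.4859) → (92.3501,14.2006) → (23.1819,24.6116) → (104.0155,26.5344) → (7.2667,80.5123), returning to the start.

Shape 6 is a quadratic bezier drawn with `<path>`. Its stroke #008000 means score at S639, F2594. After flipping Y the toolpath is (93.8105,69.4877) → (95.9256,67.0636) → (96.5697,60.8915) → (95.7430,50.9714) → (93.4453,37.3034) → (89.6768,19.8874).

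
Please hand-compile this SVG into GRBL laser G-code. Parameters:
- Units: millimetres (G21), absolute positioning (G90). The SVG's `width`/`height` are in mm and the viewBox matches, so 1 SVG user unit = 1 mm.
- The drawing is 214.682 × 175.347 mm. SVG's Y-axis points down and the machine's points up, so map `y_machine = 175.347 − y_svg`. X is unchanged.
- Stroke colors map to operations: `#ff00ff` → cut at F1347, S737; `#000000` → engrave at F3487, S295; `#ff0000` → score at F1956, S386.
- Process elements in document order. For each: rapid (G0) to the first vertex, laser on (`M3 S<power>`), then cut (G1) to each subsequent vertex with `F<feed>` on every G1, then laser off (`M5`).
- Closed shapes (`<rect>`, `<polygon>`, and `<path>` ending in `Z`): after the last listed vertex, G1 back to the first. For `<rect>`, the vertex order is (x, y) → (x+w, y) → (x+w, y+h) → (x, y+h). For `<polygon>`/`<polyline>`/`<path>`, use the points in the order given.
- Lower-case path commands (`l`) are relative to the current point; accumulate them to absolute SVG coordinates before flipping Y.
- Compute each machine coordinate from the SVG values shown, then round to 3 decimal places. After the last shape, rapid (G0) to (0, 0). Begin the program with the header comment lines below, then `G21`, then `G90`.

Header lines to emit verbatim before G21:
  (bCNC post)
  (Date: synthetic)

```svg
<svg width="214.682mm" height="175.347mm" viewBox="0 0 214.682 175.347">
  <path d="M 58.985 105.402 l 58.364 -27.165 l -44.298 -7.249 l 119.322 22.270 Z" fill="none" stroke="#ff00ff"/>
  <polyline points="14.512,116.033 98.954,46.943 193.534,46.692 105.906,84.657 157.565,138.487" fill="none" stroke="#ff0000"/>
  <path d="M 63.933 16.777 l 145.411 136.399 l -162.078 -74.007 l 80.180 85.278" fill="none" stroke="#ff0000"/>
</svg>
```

Since the viewBox matches the mm dimensions, user units are millimetres directly. The only transform is the Y-flip y_m = 175.347 − y_svg.

Shape 1 is a closed polygon drawn with `<path>`. Its stroke #ff00ff means cut at S737, F1347. After flipping Y the toolpath is (58.985,69.945) → (117.349,97.110) → (73.051,104.359) → (192.373,82.089) → (58.985,69.945), returning to the start.

Shape 2 is a open polyline drawn with `<polyline>`. Its stroke #ff0000 means score at S386, F1956. After flipping Y the toolpath is (14.512,59.314) → (98.954,128.404) → (193.534,128.655) → (105.906,90.690) → (157.565,36.860).

Shape 3 is a open polyline drawn with `<path>`. Its stroke #ff0000 means score at S386, F1956. After flipping Y the toolpath is (63.933,158.570) → (209.344,22.171) → (47.266,96.178) → (127.446,10.900).

(bCNC post)
(Date: synthetic)
G21
G90
G0 X58.985 Y69.945
M3 S737
G1 X117.349 Y97.110 F1347
G1 X73.051 Y104.359 F1347
G1 X192.373 Y82.089 F1347
G1 X58.985 Y69.945 F1347
M5
G0 X14.512 Y59.314
M3 S386
G1 X98.954 Y128.404 F1956
G1 X193.534 Y128.655 F1956
G1 X105.906 Y90.690 F1956
G1 X157.565 Y36.860 F1956
M5
G0 X63.933 Y158.570
M3 S386
G1 X209.344 Y22.171 F1956
G1 X47.266 Y96.178 F1956
G1 X127.446 Y10.900 F1956
M5
G0 X0.000 Y0.000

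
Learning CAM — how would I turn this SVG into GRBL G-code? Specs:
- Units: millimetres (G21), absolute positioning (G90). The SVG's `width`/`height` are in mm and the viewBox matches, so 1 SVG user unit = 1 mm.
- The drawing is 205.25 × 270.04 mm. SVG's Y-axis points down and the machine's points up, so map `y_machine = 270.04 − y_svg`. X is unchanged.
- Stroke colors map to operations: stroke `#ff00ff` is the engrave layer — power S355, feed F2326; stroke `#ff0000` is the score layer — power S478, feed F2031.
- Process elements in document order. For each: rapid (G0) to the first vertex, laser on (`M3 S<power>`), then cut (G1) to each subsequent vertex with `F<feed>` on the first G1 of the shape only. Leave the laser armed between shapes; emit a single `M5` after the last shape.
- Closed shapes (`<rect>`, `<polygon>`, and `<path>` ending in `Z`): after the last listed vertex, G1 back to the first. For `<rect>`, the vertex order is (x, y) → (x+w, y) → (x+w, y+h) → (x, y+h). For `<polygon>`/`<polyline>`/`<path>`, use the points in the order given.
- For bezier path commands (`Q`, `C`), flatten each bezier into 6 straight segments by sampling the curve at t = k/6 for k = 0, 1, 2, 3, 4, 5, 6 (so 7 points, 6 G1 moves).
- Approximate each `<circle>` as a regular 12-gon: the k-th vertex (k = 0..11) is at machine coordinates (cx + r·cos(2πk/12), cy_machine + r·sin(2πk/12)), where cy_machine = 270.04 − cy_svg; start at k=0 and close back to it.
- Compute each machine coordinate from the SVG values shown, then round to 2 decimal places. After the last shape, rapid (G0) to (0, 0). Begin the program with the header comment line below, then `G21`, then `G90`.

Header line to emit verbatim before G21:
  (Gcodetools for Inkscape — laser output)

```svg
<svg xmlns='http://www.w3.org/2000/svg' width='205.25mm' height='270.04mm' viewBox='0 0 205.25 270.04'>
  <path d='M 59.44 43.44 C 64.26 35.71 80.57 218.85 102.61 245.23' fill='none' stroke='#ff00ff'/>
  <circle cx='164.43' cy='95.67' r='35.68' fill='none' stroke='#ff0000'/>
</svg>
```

viewBox `0 0 205.25 270.04` with mm width/height → 1 unit = 1 mm. Flip: y_m = 270.04 − y_svg.

**Shape 1** — `<path>` cubic bezier, stroke `#ff00ff` → engrave (S355, F2326). Control points (SVG): P0=(59.44,43.44), P1=(64.26,35.71), P2=(80.57,218.85), P3=(102.61,245.23); sampled at t=k/6. Machine vertices: (59.44,226.60) → (62.78,216.17) → (67.88,183.58) → (74.57,138.50) → (82.69,90.57) → (92.09,49.45) → (102.61,24.81). Open path.

**Shape 2** — `<circle>` circle, stroke `#ff0000` → score (S478, F2031). Machine vertices: (200.11,174.37) → (195.33,192.21) → (182.27,205.27) → (164.43,210.05) → (146.59,205.27) → (133.53,192.21) → (128.75,174.37) → (133.53,156.53) → (146.59,143.47) → (164.43,138.69) → (182.27,143.47) → (195.33,156.53) → (200.11,174.37). Closed: final G1 returns to the first vertex.

(Gcodetools for Inkscape — laser output)
G21
G90
G0 X59.44 Y226.60
M3 S355
G1 X62.78 Y216.17 F2326
G1 X67.88 Y183.58
G1 X74.57 Y138.50
G1 X82.69 Y90.57
G1 X92.09 Y49.45
G1 X102.61 Y24.81
G0 X200.11 Y174.37
M3 S478
G1 X195.33 Y192.21 F2031
G1 X182.27 Y205.27
G1 X164.43 Y210.05
G1 X146.59 Y205.27
G1 X133.53 Y192.21
G1 X128.75 Y174.37
G1 X133.53 Y156.53
G1 X146.59 Y143.47
G1 X164.43 Y138.69
G1 X182.27 Y143.47
G1 X195.33 Y156.53
G1 X200.11 Y174.37
M5
G0 X0.00 Y0.00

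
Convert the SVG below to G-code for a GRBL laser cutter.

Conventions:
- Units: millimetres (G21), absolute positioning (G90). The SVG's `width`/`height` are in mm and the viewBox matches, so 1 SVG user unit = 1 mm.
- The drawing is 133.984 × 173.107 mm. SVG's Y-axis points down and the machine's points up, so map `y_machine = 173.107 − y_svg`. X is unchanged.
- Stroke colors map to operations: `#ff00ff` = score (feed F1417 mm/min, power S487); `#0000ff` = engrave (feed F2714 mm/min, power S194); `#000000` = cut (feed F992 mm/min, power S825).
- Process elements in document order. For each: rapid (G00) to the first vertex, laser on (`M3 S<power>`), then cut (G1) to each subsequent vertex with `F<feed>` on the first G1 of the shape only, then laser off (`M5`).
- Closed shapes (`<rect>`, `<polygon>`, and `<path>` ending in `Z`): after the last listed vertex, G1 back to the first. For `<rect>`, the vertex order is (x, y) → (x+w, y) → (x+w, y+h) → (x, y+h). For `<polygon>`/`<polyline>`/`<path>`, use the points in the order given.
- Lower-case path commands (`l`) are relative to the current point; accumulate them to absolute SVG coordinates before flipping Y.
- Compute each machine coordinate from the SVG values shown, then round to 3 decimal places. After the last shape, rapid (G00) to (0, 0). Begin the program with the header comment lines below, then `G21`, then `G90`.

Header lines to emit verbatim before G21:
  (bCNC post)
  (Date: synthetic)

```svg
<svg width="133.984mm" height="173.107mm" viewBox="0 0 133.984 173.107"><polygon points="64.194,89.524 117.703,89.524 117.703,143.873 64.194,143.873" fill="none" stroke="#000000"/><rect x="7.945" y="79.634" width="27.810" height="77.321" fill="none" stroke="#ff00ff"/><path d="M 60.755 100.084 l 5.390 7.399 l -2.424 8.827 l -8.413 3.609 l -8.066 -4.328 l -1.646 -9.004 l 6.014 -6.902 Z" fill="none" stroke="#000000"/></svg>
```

(bCNC post)
(Date: synthetic)
G21
G90
G00 X64.194 Y83.583
M3 S825
G1 X117.703 Y83.583 F992
G1 X117.703 Y29.234
G1 X64.194 Y29.234
G1 X64.194 Y83.583
M5
G00 X7.945 Y93.473
M3 S487
G1 X35.755 Y93.473 F1417
G1 X35.755 Y16.152
G1 X7.945 Y16.152
G1 X7.945 Y93.473
M5
G00 X60.755 Y73.023
M3 S825
G1 X66.145 Y65.624 F992
G1 X63.721 Y56.797
G1 X55.308 Y53.188
G1 X47.242 Y57.516
G1 X45.596 Y66.520
G1 X51.610 Y73.422
G1 X60.755 Y73.023
M5
G00 X0.000 Y0.000

Since the viewBox matches the mm dimensions, user units are millimetres directly. The only transform is the Y-flip y_m = 173.107 − y_svg.

Shape 1 is a rectangle drawn with `<polygon>`. Its stroke #000000 means cut at S825, F992. After flipping Y the toolpath is (64.194,83.583) → (117.703,83.583) → (117.703,29.234) → (64.194,29.234) → (64.194,83.583), returning to the start.

Shape 2 is a rectangle drawn with `<rect>`. Its stroke #ff00ff means score at S487, F1417. After flipping Y the toolpath is (7.945,93.473) → (35.755,93.473) → (35.755,16.152) → (7.945,16.152) → (7.945,93.473), returning to the start.

Shape 3 is a regular polygon drawn with `<path>`. Its stroke #000000 means cut at S825, F992. After flipping Y the toolpath is (60.755,73.023) → (66.145,65.624) → (63.721,56.797) → (55.308,53.188) → (47.242,57.516) → (45.596,66.520) → (51.610,73.422) → (60.755,73.023), returning to the start.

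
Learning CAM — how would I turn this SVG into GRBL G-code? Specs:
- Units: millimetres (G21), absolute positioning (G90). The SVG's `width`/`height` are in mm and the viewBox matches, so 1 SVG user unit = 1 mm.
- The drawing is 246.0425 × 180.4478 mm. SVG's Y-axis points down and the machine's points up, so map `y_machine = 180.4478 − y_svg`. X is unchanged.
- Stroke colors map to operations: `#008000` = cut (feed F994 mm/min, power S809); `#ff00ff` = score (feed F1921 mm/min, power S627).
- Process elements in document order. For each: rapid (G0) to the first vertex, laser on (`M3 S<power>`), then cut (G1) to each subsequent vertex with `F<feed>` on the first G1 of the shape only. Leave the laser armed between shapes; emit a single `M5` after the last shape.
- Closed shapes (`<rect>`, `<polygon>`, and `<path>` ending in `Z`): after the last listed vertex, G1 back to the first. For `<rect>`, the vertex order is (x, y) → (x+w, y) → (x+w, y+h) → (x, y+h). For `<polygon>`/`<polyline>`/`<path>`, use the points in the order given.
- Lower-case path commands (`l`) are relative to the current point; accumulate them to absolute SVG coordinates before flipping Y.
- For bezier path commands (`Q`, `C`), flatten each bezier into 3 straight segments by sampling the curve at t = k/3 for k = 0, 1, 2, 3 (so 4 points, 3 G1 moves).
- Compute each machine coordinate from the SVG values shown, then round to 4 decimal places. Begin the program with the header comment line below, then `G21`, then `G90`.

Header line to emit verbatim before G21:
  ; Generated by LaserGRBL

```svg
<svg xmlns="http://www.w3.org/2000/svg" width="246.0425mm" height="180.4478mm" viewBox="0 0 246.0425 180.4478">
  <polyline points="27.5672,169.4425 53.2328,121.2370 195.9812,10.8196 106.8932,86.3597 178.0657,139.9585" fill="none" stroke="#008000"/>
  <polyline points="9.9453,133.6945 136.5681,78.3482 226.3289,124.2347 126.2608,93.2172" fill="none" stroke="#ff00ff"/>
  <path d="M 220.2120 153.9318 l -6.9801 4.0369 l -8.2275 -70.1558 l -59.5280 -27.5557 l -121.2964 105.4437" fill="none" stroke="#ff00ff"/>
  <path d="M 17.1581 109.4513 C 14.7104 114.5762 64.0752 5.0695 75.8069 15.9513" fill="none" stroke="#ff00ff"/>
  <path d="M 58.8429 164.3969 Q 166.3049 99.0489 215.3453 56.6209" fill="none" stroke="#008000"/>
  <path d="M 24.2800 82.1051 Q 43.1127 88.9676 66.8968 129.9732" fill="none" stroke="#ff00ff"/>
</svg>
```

1 u = 1 mm; y_m = 180.4478 − y.

[1] `<polyline>` open polyline, #008000→cut S809 F994: (27.5672,11.0053) → (53.2328,59.2108) → (195.9812,169.6282) → (106.8932,94.0881) → (178.0657,40.4893)

[2] `<polyline>` open polyline, #ff00ff→score S627 F1921: (9.9453,46.7533) → (136.5681,102.0996) → (226.3289,56.2131) → (126.2608,87.2306)

[3] `<path>` open polyline, #ff00ff→score S627 F1921: (220.2120,26.5160) → (213.2319,22.4791) → (205.0044,92.6349) → (145.4764,120.1906) → (24.1800,14.7469)

[4] `<path>` cubic bezier, #ff00ff→score S627 F1921: (17.1581,70.9965) → (28.6684,95.3777) → (54.8436,143.9532) → (75.8069,164.4965)

[5] `<path>` quadratic bezier, #008000→cut S809 F994: (58.8429,16.0509) → (123.9929,57.0696) → (176.1604,92.9949) → (215.3453,123.8269)

[6] `<path>` quadratic bezier, #ff00ff→score S627 F1921: (24.2800,98.3427) → (37.3853,89.9740) → (51.5909,74.0180) → (66.8968,50.4746)

; Generated by LaserGRBL
G21
G90
G0 X27.5672 Y11.0053
M3 S809
G1 X53.2328 Y59.2108 F994
G1 X195.9812 Y169.6282
G1 X106.8932 Y94.0881
G1 X178.0657 Y40.4893
G0 X9.9453 Y46.7533
M3 S627
G1 X136.5681 Y102.0996 F1921
G1 X226.3289 Y56.2131
G1 X126.2608 Y87.2306
G0 X220.2120 Y26.5160
M3 S627
G1 X213.2319 Y22.4791 F1921
G1 X205.0044 Y92.6349
G1 X145.4764 Y120.1906
G1 X24.1800 Y14.7469
G0 X17.1581 Y70.9965
M3 S627
G1 X28.6684 Y95.3777 F1921
G1 X54.8436 Y143.9532
G1 X75.8069 Y164.4965
G0 X58.8429 Y16.0509
M3 S809
G1 X123.9929 Y57.0696 F994
G1 X176.1604 Y92.9949
G1 X215.3453 Y123.8269
G0 X24.2800 Y98.3427
M3 S627
G1 X37.3853 Y89.9740 F1921
G1 X51.5909 Y74.0180
G1 X66.8968 Y50.4746
M5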